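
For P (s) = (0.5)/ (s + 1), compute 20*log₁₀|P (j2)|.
Substitute s = j*2: P(j2) = 0.1 - 0.2j.
|P(j2)| = sqrt(Re² + Im²) = 0.2236.
20*log₁₀(0.2236) = -13.01 dB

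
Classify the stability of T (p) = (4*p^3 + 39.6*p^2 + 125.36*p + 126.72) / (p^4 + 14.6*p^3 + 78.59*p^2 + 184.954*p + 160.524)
Denominator: p^4 + 14.6*p^3 + 78.59*p^2 + 184.954*p + 160.524 = (p + 3.5)(p + 2.6)(p + 3.6)(p + 4.9). Poles: -2.6, -3.5, -3.6, -4.9. Stable (all poles in LHP)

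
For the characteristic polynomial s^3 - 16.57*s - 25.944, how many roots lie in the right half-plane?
Factor: s^3 - 16.57*s - 25.944 = (s - 4.7)(s + 2.4)(s + 2.3).
Roots: -2.3, -2.4, 4.7.
RHP roots (Re>0): 1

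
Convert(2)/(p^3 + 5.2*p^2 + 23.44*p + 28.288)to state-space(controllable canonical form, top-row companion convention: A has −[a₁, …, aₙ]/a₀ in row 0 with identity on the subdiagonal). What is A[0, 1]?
Reachable canonical form for den = p^3 + 5.2*p^2 + 23.44*p + 28.288: top row of A = -[a₁,a₂,...,aₙ]/a₀, ones on the subdiagonal, zeros elsewhere.
A = [[-5.2, -23.44, -28.288], [1, 0, 0], [0, 1, 0]].
A[0,1] = -23.44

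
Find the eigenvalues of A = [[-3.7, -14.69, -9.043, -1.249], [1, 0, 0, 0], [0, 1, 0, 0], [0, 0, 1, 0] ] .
Eigenvalues solve det(λI - A) = 0.
Characteristic polynomial: λ^4 + 3.7*λ^3 + 14.69*λ^2 + 9.043*λ + 1.249 = 0.
Factor: (λ + 0.5)(λ + 0.2)(λ^2 + 3*λ + 12.49) = 0.
Roots: -0.2, -0.5, -1.5 + 3.2j, -1.5 - 3.2j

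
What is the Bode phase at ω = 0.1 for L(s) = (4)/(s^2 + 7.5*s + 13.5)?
Substitute s = j*0.1: L(j0.1) = 0.295602 - 0.0164345j.
∠L(j0.1) = atan2(Im, Re) = atan2(-0.0164345, 0.295602) = -3.18°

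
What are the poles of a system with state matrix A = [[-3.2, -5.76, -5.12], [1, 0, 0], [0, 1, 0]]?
Eigenvalues solve det(λI - A) = 0.
Characteristic polynomial: λ^3 + 3.2*λ^2 + 5.76*λ + 5.12 = 0.
Factor: (λ + 1.6)(λ^2 + 1.6*λ + 3.2) = 0.
Roots: -0.8 + 1.6j, -0.8 - 1.6j, -1.6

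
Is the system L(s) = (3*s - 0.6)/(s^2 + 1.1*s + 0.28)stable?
Denominator: s^2 + 1.1*s + 0.28 = (s + 0.4)(s + 0.7). Poles: -0.4, -0.7. All Re(p)<0: Yes (stable)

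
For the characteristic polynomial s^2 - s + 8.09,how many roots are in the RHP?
Poles: 0.5 + 2.8j, 0.5 - 2.8j. RHP poles (Re>0): 2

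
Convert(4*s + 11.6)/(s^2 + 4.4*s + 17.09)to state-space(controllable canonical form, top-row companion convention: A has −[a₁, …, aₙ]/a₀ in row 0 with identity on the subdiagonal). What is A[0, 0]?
Reachable canonical form for den = s^2 + 4.4*s + 17.09: top row of A = -[a₁,a₂,...,aₙ]/a₀, ones on the subdiagonal, zeros elsewhere.
A = [[-4.4, -17.09], [1, 0]].
A[0,0] = -4.4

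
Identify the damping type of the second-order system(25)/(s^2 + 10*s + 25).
Standard form: ωn²/(s²+2ζωn·s+ωn²) gives ωn=5, ζ=1.
Critically damped (ζ = 1)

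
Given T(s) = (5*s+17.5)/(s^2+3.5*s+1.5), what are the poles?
Set denominator = 0: s^2 + 3.5*s + 1.5 = (s + 0.5)(s + 3) = 0 → Poles: -0.5, -3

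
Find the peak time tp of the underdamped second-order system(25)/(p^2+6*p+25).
Standard form: ωn²/(p²+2ζωn·p+ωn²) → ωn = 5, ζ = 0.6.
ωd = ωn·√(1-ζ²) = 5·√(1-0.6²) = 4.
tp = π/ωd = π/4 = 0.7854 s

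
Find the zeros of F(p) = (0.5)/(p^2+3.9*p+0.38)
Numerator is a nonzero constant (0.5) → Zeros: none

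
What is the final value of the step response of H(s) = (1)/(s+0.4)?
FVT: lim_{t→∞} y(t) = lim_{s→0} s*Y(s) where Y(s) = H(s)/s.
= lim_{s→0} H(s) = H(0) = num(0)/den(0) = 1/0.4 = 2.5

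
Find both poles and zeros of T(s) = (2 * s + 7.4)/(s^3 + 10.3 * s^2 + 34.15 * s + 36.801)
Set denominator = 0: s^3 + 10.3*s^2 + 34.15*s + 36.801 = (s + 4.7)(s + 2.9)(s + 2.7) = 0 → Poles: -2.7, -2.9, -4.7
Set numerator = 0: 2*s + 7.4 = 0 → Zeros: -3.7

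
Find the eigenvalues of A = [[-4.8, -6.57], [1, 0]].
Eigenvalues solve det(λI - A) = 0.
Characteristic polynomial: λ^2 + 4.8*λ + 6.57 = 0.
Roots: -2.4 + 0.9j, -2.4 - 0.9j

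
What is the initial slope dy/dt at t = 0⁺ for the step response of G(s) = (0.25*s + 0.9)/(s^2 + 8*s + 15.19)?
IVT: y'(0⁺) = lim_{s→∞} s²·Y(s) = lim_{s→∞} s·G(s).
deg(num) = 1, deg(den) = 2, relative degree = 1, so s·G(s) → (leading num)/(leading den) = 0.25/1 = 0.25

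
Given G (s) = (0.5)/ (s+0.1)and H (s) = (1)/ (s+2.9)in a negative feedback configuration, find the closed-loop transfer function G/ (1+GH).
Closed-loop T = G/(1+GH).
Numerator: G_num * H_den = 0.5*s + 1.45.
Denominator: G_den * H_den + G_num * H_num = (s^2 + 3*s + 0.29) + (0.5) = s^2 + 3*s + 0.79.
T(s) = (0.5*s + 1.45)/(s^2 + 3*s + 0.79)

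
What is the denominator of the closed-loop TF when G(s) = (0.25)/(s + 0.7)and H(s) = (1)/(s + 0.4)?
Characteristic poly = G_den * H_den + G_num * H_num = (s^2 + 1.1*s + 0.28) + (0.25) = s^2 + 1.1*s + 0.53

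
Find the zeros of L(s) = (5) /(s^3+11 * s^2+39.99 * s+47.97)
Numerator is a nonzero constant (5) → Zeros: none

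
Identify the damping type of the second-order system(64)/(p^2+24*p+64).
Standard form: ωn²/(p²+2ζωn·p+ωn²) gives ωn=8, ζ=1.5.
Overdamped (ζ = 1.5 > 1)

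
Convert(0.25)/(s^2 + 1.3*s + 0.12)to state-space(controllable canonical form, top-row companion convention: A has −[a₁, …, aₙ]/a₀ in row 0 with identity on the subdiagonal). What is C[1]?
Reachable canonical form: C = numerator coefficients (right-aligned, zero-padded to length n).
num = 0.25, C = [[0, 0.25]].
C[1] = 0.25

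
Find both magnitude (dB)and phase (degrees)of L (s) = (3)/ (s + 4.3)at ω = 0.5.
Substitute s = j*0.5: L(j0.5) = 0.688367 - 0.0800427j.
|L| = 20*log₁₀(sqrt(Re²+Im²)) = -3.19 dB.
∠L = atan2(Im, Re) = -6.63°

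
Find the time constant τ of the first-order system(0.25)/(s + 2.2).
First-order system: τ = -1/pole. Pole = -2.2. τ = -1/(-2.2) = 0.4545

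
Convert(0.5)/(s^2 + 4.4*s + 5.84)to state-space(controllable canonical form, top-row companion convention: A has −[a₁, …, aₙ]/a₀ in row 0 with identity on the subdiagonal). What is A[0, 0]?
Reachable canonical form for den = s^2 + 4.4*s + 5.84: top row of A = -[a₁,a₂,...,aₙ]/a₀, ones on the subdiagonal, zeros elsewhere.
A = [[-4.4, -5.84], [1, 0]].
A[0,0] = -4.4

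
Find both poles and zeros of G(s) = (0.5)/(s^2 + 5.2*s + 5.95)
Set denominator = 0: s^2 + 5.2*s + 5.95 = (s + 1.7)(s + 3.5) = 0 → Poles: -1.7, -3.5
Numerator is a nonzero constant (0.5) → Zeros: none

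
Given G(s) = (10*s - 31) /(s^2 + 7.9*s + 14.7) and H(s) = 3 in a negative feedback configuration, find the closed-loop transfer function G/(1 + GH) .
Closed-loop T = G/(1+GH).
Numerator: G_num * H_den = 10*s - 31.
Denominator: G_den * H_den + G_num * H_num = (s^2 + 7.9*s + 14.7) + (30*s - 93) = s^2 + 37.9*s - 78.3.
T(s) = (10*s - 31)/(s^2 + 37.9*s - 78.3)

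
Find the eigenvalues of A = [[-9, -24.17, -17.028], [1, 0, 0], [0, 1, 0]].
Eigenvalues solve det(λI - A) = 0.
Characteristic polynomial: λ^3 + 9*λ^2 + 24.17*λ + 17.028 = 0.
Factor: (λ + 1.1)(λ + 4.3)(λ + 3.6) = 0.
Roots: -1.1, -3.6, -4.3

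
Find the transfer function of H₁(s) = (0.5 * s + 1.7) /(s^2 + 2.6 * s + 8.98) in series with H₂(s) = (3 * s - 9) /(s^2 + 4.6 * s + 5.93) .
Series: H = H₁ · H₂ = (n₁·n₂)/(d₁·d₂).
Num: n₁·n₂ = 1.5*s^2 + 0.6*s - 15.3. Den: d₁·d₂ = s^4 + 7.2*s^3 + 26.87*s^2 + 56.726*s + 53.2514.
H(s) = (1.5*s^2 + 0.6*s - 15.3)/(s^4 + 7.2*s^3 + 26.87*s^2 + 56.726*s + 53.2514)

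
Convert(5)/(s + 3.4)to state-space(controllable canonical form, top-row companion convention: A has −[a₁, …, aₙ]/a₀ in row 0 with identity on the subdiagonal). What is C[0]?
Reachable canonical form: C = numerator coefficients (right-aligned, zero-padded to length n).
num = 5, C = [[5]].
C[0] = 5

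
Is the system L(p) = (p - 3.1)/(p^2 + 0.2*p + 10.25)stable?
Denominator: p^2 + 0.2*p + 10.25. Poles: -0.1 + 3.2j, -0.1 - 3.2j. All Re(p)<0: Yes (stable)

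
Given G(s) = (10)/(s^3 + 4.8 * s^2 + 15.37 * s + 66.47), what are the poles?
Set denominator = 0: s^3 + 4.8*s^2 + 15.37*s + 66.47 = (s + 4.6)(s^2 + 0.2*s + 14.45) = 0 → Poles: -0.1 + 3.8j, -0.1 - 3.8j, -4.6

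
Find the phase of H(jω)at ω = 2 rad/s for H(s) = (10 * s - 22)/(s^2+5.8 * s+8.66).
Substitute s = j*2: H(j2) = 0.828536 + 2.22939j.
∠H(j2) = atan2(Im, Re) = atan2(2.22939, 0.828536) = 69.61°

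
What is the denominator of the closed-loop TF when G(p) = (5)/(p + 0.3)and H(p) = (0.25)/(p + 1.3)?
Characteristic poly = G_den * H_den + G_num * H_num = (p^2 + 1.6*p + 0.39) + (1.25) = p^2 + 1.6*p + 1.64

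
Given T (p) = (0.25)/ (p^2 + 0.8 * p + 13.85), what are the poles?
Set denominator = 0: p^2 + 0.8*p + 13.85 = 0 → Poles: -0.4 + 3.7j, -0.4 - 3.7j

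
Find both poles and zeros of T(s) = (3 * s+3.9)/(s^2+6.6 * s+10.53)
Set denominator = 0: s^2 + 6.6*s + 10.53 = (s + 2.7)(s + 3.9) = 0 → Poles: -2.7, -3.9
Set numerator = 0: 3*s + 3.9 = 0 → Zeros: -1.3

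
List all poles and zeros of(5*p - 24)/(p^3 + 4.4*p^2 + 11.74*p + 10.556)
Set denominator = 0: p^3 + 4.4*p^2 + 11.74*p + 10.556 = (p + 1.4)(p^2 + 3*p + 7.54) = 0 → Poles: -1.4, -1.5 + 2.3j, -1.5 - 2.3j
Set numerator = 0: 5*p - 24 = 0 → Zeros: 4.8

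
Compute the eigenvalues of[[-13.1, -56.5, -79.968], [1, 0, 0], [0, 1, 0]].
Eigenvalues solve det(λI - A) = 0.
Characteristic polynomial: λ^3 + 13.1*λ^2 + 56.5*λ + 79.968 = 0.
Factor: (λ + 3.4)(λ + 4.9)(λ + 4.8) = 0.
Roots: -3.4, -4.8, -4.9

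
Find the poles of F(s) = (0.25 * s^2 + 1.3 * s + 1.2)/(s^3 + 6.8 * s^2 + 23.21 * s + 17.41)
Set denominator = 0: s^3 + 6.8*s^2 + 23.21*s + 17.41 = (s + 1)(s^2 + 5.8*s + 17.41) = 0 → Poles: -1, -2.9 + 3j, -2.9 - 3j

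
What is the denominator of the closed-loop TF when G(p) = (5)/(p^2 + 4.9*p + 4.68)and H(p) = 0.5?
Characteristic poly = G_den * H_den + G_num * H_num = (p^2 + 4.9*p + 4.68) + (2.5) = p^2 + 4.9*p + 7.18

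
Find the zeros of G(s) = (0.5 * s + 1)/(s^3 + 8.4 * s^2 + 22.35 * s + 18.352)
Set numerator = 0: 0.5*s + 1 = 0 → Zeros: -2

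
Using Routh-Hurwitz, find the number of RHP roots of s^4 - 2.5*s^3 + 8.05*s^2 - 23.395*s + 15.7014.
Routh array:
s^4: [1, 8.05, 15.7014]; s^3: [-2.5, -23.395]; s^2: [-1.308, 15.7014]; s^1: [-53.4053]; s^0: [15.7014]
First column: [1, -2.5, -1.308, -53.4053, 15.7014]. Sign changes = RHP roots = 2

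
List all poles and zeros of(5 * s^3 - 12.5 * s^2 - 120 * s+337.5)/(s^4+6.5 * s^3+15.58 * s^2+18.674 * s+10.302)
Set denominator = 0: s^4 + 6.5*s^3 + 15.58*s^2 + 18.674*s + 10.302 = (s + 3)(s + 1.7)(s^2 + 1.8*s + 2.02) = 0 → Poles: -0.9 + 1.1j, -0.9 - 1.1j, -1.7, -3
Set numerator = 0: 5*s^3 - 12.5*s^2 - 120*s + 337.5 = 5*(s + 5)(s - 3)(s - 4.5) = 0 → Zeros: -5, 3, 4.5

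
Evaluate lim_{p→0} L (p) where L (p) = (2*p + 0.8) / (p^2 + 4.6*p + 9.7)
DC gain = L(0) = num(0)/den(0) = 0.8/9.7 = 0.08247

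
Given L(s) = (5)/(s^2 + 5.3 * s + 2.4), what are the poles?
Set denominator = 0: s^2 + 5.3*s + 2.4 = (s + 0.5)(s + 4.8) = 0 → Poles: -0.5, -4.8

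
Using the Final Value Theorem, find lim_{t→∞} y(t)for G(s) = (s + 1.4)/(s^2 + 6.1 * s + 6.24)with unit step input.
FVT: lim_{t→∞} y(t) = lim_{s→0} s*Y(s) where Y(s) = G(s)/s.
= lim_{s→0} G(s) = G(0) = num(0)/den(0) = 1.4/6.24 = 0.2244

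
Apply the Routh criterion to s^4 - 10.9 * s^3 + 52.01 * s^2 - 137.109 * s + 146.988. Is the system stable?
Routh array:
s^4: [1, 52.01, 146.988]; s^3: [-10.9, -137.109]; s^2: [39.4312, 146.988]; s^1: [-96.477]; s^0: [146.988]
First column: [1, -10.9, 39.4312, -96.477, 146.988]. Sign changes = 4.
No, unstable (4 RHP root(s))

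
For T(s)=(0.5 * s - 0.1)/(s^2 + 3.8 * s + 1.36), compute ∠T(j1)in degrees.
Substitute s = j*1: T(j1) = 0.127938 + 0.0384362j.
∠T(j1) = atan2(Im, Re) = atan2(0.0384362, 0.127938) = 16.72°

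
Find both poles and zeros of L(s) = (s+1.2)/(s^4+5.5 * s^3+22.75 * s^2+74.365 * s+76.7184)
Set denominator = 0: s^4 + 5.5*s^3 + 22.75*s^2 + 74.365*s + 76.7184 = (s + 3.3)(s + 1.6)(s^2 + 0.6*s + 14.53) = 0 → Poles: -0.3 + 3.8j, -0.3 - 3.8j, -1.6, -3.3
Set numerator = 0: s + 1.2 = 0 → Zeros: -1.2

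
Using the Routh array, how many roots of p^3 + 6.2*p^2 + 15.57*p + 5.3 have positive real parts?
Routh array:
p^3: [1, 15.57]; p^2: [6.2, 5.3]; p^1: [14.7152]; p^0: [5.3]
First column: [1, 6.2, 14.7152, 5.3]. Sign changes = RHP roots = 0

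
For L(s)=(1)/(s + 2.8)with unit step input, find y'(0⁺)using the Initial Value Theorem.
IVT: y'(0⁺) = lim_{s→∞} s²·Y(s) = lim_{s→∞} s·L(s).
deg(num) = 0, deg(den) = 1, relative degree = 1, so s·L(s) → (leading num)/(leading den) = 1/1 = 1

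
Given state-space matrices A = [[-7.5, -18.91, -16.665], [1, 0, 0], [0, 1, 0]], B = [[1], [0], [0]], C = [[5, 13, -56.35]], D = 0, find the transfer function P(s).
P(s) = C(sI - A)⁻¹B + D.
Characteristic polynomial det(sI - A) = s^3 + 7.5*s^2 + 18.91*s + 16.665.
Numerator from C·adj(sI-A)·B + D·det(sI-A) = 5*s^2 + 13*s - 56.35.
P(s) = (5*s^2 + 13*s - 56.35)/(s^3 + 7.5*s^2 + 18.91*s + 16.665)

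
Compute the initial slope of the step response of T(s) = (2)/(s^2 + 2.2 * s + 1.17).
IVT: y'(0⁺) = lim_{s→∞} s²·Y(s) = lim_{s→∞} s·T(s).
deg(num) = 0, deg(den) = 2, relative degree = 2 ≥ 2, so s·T(s) → 0. Initial slope = 0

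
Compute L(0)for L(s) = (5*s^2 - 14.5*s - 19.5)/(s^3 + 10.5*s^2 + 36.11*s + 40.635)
DC gain = L(0) = num(0)/den(0) = -19.5/40.635 = -0.4799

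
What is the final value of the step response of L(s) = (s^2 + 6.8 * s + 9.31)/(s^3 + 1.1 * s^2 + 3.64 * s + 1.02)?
FVT: lim_{t→∞} y(t) = lim_{s→0} s*Y(s) where Y(s) = L(s)/s.
= lim_{s→0} L(s) = L(0) = num(0)/den(0) = 9.31/1.02 = 9.127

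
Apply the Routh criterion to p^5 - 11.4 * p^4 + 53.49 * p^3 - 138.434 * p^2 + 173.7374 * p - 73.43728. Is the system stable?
Routh array:
p^5: [1, 53.49, 173.7374]; p^4: [-11.4, -138.434, -73.43728]; p^3: [41.3467, 167.296]; p^2: [-92.3077, -73.43728]; p^1: [134.401]; p^0: [-73.43728]
First column: [1, -11.4, 41.3467, -92.3077, 134.401, -73.43728]. Sign changes = 5.
No, unstable (5 RHP root(s))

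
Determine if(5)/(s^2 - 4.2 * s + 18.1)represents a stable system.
Denominator: s^2 - 4.2*s + 18.1. Poles: 2.1 + 3.7j, 2.1 - 3.7j. All Re(p)<0: No (unstable)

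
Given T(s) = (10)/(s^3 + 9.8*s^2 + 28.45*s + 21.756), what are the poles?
Set denominator = 0: s^3 + 9.8*s^2 + 28.45*s + 21.756 = (s + 3.7)(s + 1.2)(s + 4.9) = 0 → Poles: -1.2, -3.7, -4.9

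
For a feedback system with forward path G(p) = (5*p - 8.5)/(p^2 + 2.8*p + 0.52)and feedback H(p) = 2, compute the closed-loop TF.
Closed-loop T = G/(1+GH).
Numerator: G_num * H_den = 5*p - 8.5.
Denominator: G_den * H_den + G_num * H_num = (p^2 + 2.8*p + 0.52) + (10*p - 17) = p^2 + 12.8*p - 16.48.
T(p) = (5*p - 8.5)/(p^2 + 12.8*p - 16.48)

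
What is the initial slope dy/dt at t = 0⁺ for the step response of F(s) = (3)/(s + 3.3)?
IVT: y'(0⁺) = lim_{s→∞} s²·Y(s) = lim_{s→∞} s·F(s).
deg(num) = 0, deg(den) = 1, relative degree = 1, so s·F(s) → (leading num)/(leading den) = 3/1 = 3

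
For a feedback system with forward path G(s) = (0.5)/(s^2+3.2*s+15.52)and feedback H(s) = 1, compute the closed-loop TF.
Closed-loop T = G/(1+GH).
Numerator: G_num * H_den = 0.5.
Denominator: G_den * H_den + G_num * H_num = (s^2 + 3.2*s + 15.52) + (0.5) = s^2 + 3.2*s + 16.02.
T(s) = (0.5)/(s^2 + 3.2*s + 16.02)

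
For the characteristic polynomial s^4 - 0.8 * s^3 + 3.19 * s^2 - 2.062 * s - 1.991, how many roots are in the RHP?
s^4 - 0.8*s^3 + 3.19*s^2 - 2.062*s - 1.991 = (s + 0.5)(s - 1.1)(s^2 - 0.2*s + 3.62). Poles: -0.5, 0.1 + 1.9j, 0.1 - 1.9j, 1.1. RHP poles (Re>0): 3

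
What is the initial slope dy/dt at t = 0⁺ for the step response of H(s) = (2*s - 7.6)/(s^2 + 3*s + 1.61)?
IVT: y'(0⁺) = lim_{s→∞} s²·Y(s) = lim_{s→∞} s·H(s).
deg(num) = 1, deg(den) = 2, relative degree = 1, so s·H(s) → (leading num)/(leading den) = 2/1 = 2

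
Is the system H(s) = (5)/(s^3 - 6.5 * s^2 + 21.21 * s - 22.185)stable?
Denominator: s^3 - 6.5*s^2 + 21.21*s - 22.185 = (s - 1.7)(s^2 - 4.8*s + 13.05). Poles: 1.7, 2.4 + 2.7j, 2.4 - 2.7j. All Re(p)<0: No (unstable)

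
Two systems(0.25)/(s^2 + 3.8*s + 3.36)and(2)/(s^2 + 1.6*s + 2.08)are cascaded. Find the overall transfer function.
Series: H = H₁ · H₂ = (n₁·n₂)/(d₁·d₂).
Num: n₁·n₂ = 0.5. Den: d₁·d₂ = s^4 + 5.4*s^3 + 11.52*s^2 + 13.28*s + 6.9888.
H(s) = (0.5)/(s^4 + 5.4*s^3 + 11.52*s^2 + 13.28*s + 6.9888)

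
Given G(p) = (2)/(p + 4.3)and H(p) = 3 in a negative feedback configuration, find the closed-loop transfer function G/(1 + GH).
Closed-loop T = G/(1+GH).
Numerator: G_num * H_den = 2.
Denominator: G_den * H_den + G_num * H_num = (p + 4.3) + (6) = p + 10.3.
T(p) = (2)/(p + 10.3)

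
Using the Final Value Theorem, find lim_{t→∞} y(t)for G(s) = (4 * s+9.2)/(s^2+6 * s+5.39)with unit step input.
FVT: lim_{t→∞} y(t) = lim_{s→0} s*Y(s) where Y(s) = G(s)/s.
= lim_{s→0} G(s) = G(0) = num(0)/den(0) = 9.2/5.39 = 1.707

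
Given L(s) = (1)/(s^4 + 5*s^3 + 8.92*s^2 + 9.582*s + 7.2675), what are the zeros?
Numerator is a nonzero constant (1) → Zeros: none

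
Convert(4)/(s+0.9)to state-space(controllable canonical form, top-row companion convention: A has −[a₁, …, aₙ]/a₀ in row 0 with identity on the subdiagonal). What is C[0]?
Reachable canonical form: C = numerator coefficients (right-aligned, zero-padded to length n).
num = 4, C = [[4]].
C[0] = 4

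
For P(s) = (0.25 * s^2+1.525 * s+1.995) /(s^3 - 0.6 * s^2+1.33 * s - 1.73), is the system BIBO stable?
Denominator: s^3 - 0.6*s^2 + 1.33*s - 1.73 = (s - 1)(s^2 + 0.4*s + 1.73). Poles: -0.2 + 1.3j, -0.2 - 1.3j, 1. All Re(p)<0: No (unstable)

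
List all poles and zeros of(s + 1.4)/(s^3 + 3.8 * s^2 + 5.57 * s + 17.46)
Set denominator = 0: s^3 + 3.8*s^2 + 5.57*s + 17.46 = (s + 3.6)(s^2 + 0.2*s + 4.85) = 0 → Poles: -0.1 + 2.2j, -0.1 - 2.2j, -3.6
Set numerator = 0: s + 1.4 = 0 → Zeros: -1.4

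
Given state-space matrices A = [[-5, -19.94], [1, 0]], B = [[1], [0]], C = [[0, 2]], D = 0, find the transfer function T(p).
T(p) = C(pI - A)⁻¹B + D.
Characteristic polynomial det(pI - A) = p^2 + 5*p + 19.94.
Numerator from C·adj(pI-A)·B + D·det(pI-A) = 2.
T(p) = (2)/(p^2 + 5*p + 19.94)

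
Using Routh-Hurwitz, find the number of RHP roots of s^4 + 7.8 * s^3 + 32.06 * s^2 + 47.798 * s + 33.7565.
Routh array:
s^4: [1, 32.06, 33.7565]; s^3: [7.8, 47.798]; s^2: [25.9321, 33.7565]; s^1: [37.6445]; s^0: [33.7565]
First column: [1, 7.8, 25.9321, 37.6445, 33.7565]. Sign changes = RHP roots = 0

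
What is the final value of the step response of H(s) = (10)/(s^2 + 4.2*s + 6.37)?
FVT: lim_{t→∞} y(t) = lim_{s→0} s*Y(s) where Y(s) = H(s)/s.
= lim_{s→0} H(s) = H(0) = num(0)/den(0) = 10/6.37 = 1.57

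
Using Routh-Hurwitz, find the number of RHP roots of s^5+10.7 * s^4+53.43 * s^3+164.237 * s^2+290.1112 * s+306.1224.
Routh array:
s^5: [1, 53.43, 290.1112]; s^4: [10.7, 164.237, 306.1224]; s^3: [38.0807, 261.502]; s^2: [90.7598, 306.1224]; s^1: [133.06]; s^0: [306.1224]
First column: [1, 10.7, 38.0807, 90.7598, 133.06, 306.1224]. Sign changes = RHP roots = 0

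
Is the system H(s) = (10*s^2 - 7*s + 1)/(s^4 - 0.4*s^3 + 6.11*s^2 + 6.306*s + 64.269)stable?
Denominator: s^4 - 0.4*s^3 + 6.11*s^2 + 6.306*s + 64.269 = (s^2 - 3.4*s + 9.65)(s^2 + 3*s + 6.66). Poles: -1.5 + 2.1j, -1.5 - 2.1j, 1.7 + 2.6j, 1.7 - 2.6j. All Re(p)<0: No (unstable)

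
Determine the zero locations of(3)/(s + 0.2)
Numerator is a nonzero constant (3) → Zeros: none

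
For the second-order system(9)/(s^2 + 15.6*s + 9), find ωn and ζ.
Standard form: ωn²/(s²+2ζωn·s+ωn²).
const=9=ωn² → ωn=3, s coeff=15.6=2ζωn → ζ=2.6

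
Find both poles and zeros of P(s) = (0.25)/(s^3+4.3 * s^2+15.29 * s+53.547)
Set denominator = 0: s^3 + 4.3*s^2 + 15.29*s + 53.547 = (s + 3.9)(s^2 + 0.4*s + 13.73) = 0 → Poles: -0.2 + 3.7j, -0.2 - 3.7j, -3.9
Numerator is a nonzero constant (0.25) → Zeros: none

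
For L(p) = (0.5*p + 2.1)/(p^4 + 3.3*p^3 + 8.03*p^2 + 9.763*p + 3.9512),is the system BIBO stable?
Denominator: p^4 + 3.3*p^3 + 8.03*p^2 + 9.763*p + 3.9512 = (p + 1.1)(p + 0.8)(p^2 + 1.4*p + 4.49). Poles: -0.7 + 2j, -0.7 - 2j, -0.8, -1.1. All Re(p)<0: Yes (stable)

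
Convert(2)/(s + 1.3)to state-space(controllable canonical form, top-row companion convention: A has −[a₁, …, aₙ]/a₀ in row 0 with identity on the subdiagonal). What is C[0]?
Reachable canonical form: C = numerator coefficients (right-aligned, zero-padded to length n).
num = 2, C = [[2]].
C[0] = 2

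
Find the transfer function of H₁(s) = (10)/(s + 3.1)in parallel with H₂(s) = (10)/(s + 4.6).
Parallel: H = H₁ + H₂ = (n₁·d₂ + n₂·d₁)/(d₁·d₂).
n₁·d₂ = 10*s + 46. n₂·d₁ = 10*s + 31. Sum = 20*s + 77. d₁·d₂ = s^2 + 7.7*s + 14.26.
H(s) = (20*s + 77)/(s^2 + 7.7*s + 14.26)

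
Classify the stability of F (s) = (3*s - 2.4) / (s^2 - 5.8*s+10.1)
Denominator: s^2 - 5.8*s + 10.1. Poles: 2.9 + 1.3j, 2.9 - 1.3j. Unstable (2 pole(s) in RHP)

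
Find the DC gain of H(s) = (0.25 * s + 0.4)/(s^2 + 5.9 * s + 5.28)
DC gain = H(0) = num(0)/den(0) = 0.4/5.28 = 0.07576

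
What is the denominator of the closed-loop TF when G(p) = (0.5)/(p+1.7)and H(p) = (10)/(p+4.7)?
Characteristic poly = G_den * H_den + G_num * H_num = (p^2 + 6.4*p + 7.99) + (5) = p^2 + 6.4*p + 12.99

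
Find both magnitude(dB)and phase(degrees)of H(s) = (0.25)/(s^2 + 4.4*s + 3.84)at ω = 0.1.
Substitute s = j*0.1: H(j0.1) = 0.0644239 - 0.00740118j.
|H| = 20*log₁₀(sqrt(Re²+Im²)) = -23.76 dB.
∠H = atan2(Im, Re) = -6.55°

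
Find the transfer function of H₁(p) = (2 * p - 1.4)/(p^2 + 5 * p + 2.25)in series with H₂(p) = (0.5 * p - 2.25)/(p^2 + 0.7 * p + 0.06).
Series: H = H₁ · H₂ = (n₁·n₂)/(d₁·d₂).
Num: n₁·n₂ = p^2 - 5.2*p + 3.15. Den: d₁·d₂ = p^4 + 5.7*p^3 + 5.81*p^2 + 1.875*p + 0.135.
H(p) = (p^2 - 5.2*p + 3.15)/(p^4 + 5.7*p^3 + 5.81*p^2 + 1.875*p + 0.135)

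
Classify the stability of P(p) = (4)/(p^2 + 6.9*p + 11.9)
Denominator: p^2 + 6.9*p + 11.9 = (p + 3.5)(p + 3.4). Poles: -3.4, -3.5. Stable (all poles in LHP)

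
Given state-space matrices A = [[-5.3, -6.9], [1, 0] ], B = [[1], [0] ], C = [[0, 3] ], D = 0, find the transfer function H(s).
H(s) = C(sI - A)⁻¹B + D.
Characteristic polynomial det(sI - A) = s^2 + 5.3*s + 6.9.
Numerator from C·adj(sI-A)·B + D·det(sI-A) = 3.
H(s) = (3)/(s^2 + 5.3*s + 6.9)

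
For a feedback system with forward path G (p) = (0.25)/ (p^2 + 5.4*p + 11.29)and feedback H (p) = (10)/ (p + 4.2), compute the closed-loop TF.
Closed-loop T = G/(1+GH).
Numerator: G_num * H_den = 0.25*p + 1.05.
Denominator: G_den * H_den + G_num * H_num = (p^3 + 9.6*p^2 + 33.97*p + 47.418) + (2.5) = p^3 + 9.6*p^2 + 33.97*p + 49.918.
T(p) = (0.25*p + 1.05)/(p^3 + 9.6*p^2 + 33.97*p + 49.918)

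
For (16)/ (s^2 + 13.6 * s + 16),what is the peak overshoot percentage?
Standard form: ωn²/(s²+2ζωn·s+ωn²) → ωn = 4, ζ = 1.7.
ζ ≥ 1, so the response is non-oscillatory: peak overshoot = 0%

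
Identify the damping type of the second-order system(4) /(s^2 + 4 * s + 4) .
Standard form: ωn²/(s²+2ζωn·s+ωn²) gives ωn=2, ζ=1.
Critically damped (ζ = 1)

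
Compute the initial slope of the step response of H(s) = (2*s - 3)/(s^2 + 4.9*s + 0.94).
IVT: y'(0⁺) = lim_{s→∞} s²·Y(s) = lim_{s→∞} s·H(s).
deg(num) = 1, deg(den) = 2, relative degree = 1, so s·H(s) → (leading num)/(leading den) = 2/1 = 2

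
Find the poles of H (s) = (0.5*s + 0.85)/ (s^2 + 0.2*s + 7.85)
Set denominator = 0: s^2 + 0.2*s + 7.85 = 0 → Poles: -0.1 + 2.8j, -0.1 - 2.8j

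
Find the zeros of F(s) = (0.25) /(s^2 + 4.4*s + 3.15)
Numerator is a nonzero constant (0.25) → Zeros: none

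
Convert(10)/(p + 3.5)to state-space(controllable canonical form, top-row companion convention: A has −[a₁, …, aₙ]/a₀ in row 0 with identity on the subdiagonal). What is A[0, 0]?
Reachable canonical form for den = p + 3.5: top row of A = -[a₁,a₂,...,aₙ]/a₀, ones on the subdiagonal, zeros elsewhere.
A = [[-3.5]].
A[0,0] = -3.5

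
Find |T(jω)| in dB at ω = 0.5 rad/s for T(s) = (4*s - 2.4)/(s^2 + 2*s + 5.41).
Substitute s = j*0.5: T(j0.5) = -0.375883 + 0.460442j.
|T(j0.5)| = sqrt(Re² + Im²) = 0.5944.
20*log₁₀(0.5944) = -4.52 dB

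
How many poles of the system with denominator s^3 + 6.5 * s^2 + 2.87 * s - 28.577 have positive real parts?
s^3 + 6.5*s^2 + 2.87*s - 28.577 = (s - 1.7)(s + 4.1)(s + 4.1). Poles: -4.1, -4.1, 1.7. RHP poles (Re>0): 1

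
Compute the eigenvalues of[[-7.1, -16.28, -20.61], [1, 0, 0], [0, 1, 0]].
Eigenvalues solve det(λI - A) = 0.
Characteristic polynomial: λ^3 + 7.1*λ^2 + 16.28*λ + 20.61 = 0.
Factor: (λ + 4.5)(λ^2 + 2.6*λ + 4.58) = 0.
Roots: -1.3 + 1.7j, -1.3 - 1.7j, -4.5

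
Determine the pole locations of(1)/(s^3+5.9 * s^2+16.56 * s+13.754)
Set denominator = 0: s^3 + 5.9*s^2 + 16.56*s + 13.754 = (s + 1.3)(s^2 + 4.6*s + 10.58) = 0 → Poles: -1.3, -2.3 + 2.3j, -2.3 - 2.3j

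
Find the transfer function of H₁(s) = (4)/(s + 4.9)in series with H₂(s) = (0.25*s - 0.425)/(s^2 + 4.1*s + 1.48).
Series: H = H₁ · H₂ = (n₁·n₂)/(d₁·d₂).
Num: n₁·n₂ = s - 1.7. Den: d₁·d₂ = s^3 + 9*s^2 + 21.57*s + 7.252.
H(s) = (s - 1.7)/(s^3 + 9*s^2 + 21.57*s + 7.252)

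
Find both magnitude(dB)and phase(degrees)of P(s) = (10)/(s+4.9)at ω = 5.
Substitute s = j*5: P(j5) = 0.999796 - 1.0202j.
|P| = 20*log₁₀(sqrt(Re²+Im²)) = 3.10 dB.
∠P = atan2(Im, Re) = -45.58°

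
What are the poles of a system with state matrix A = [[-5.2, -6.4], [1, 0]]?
Eigenvalues solve det(λI - A) = 0.
Characteristic polynomial: λ^2 + 5.2*λ + 6.4 = 0.
Factor: (λ + 3.2)(λ + 2) = 0.
Roots: -2, -3.2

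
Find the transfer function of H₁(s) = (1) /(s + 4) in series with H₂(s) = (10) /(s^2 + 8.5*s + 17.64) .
Series: H = H₁ · H₂ = (n₁·n₂)/(d₁·d₂).
Num: n₁·n₂ = 10. Den: d₁·d₂ = s^3 + 12.5*s^2 + 51.64*s + 70.56.
H(s) = (10)/(s^3 + 12.5*s^2 + 51.64*s + 70.56)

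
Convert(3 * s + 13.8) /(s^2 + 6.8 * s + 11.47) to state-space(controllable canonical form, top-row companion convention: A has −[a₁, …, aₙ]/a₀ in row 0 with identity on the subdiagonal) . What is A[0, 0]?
Reachable canonical form for den = s^2 + 6.8*s + 11.47: top row of A = -[a₁,a₂,...,aₙ]/a₀, ones on the subdiagonal, zeros elsewhere.
A = [[-6.8, -11.47], [1, 0]].
A[0,0] = -6.8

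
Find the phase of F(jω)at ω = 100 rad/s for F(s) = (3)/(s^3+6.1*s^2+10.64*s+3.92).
Substitute s = j*100: F(j100) = -1.82697e-07 + 2.99204e-06j.
∠F(j100) = atan2(Im, Re) = atan2(2.99204e-06, -1.82697e-07) = 93.49° (principal value).
Summing the individual angle contributions Σ∠(j100 − zᵢ) − Σ∠(j100 − pₖ) over the 0 zero(s) and 3 pole(s), each followed continuously from ω = 0 (DC phase referenced to (−180°, 180°]), gives -266.51°, i.e. the principal value - 360°. Continuous Bode phase = -266.51°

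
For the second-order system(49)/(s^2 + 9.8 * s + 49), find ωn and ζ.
Standard form: ωn²/(s²+2ζωn·s+ωn²).
const=49=ωn² → ωn=7, s coeff=9.8=2ζωn → ζ=0.7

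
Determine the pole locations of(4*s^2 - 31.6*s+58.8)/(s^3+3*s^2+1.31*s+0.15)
Set denominator = 0: s^3 + 3*s^2 + 1.31*s + 0.15 = (s + 2.5)(s + 0.2)(s + 0.3) = 0 → Poles: -0.2, -0.3, -2.5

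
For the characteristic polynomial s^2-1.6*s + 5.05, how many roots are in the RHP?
Poles: 0.8 + 2.1j, 0.8 - 2.1j. RHP poles (Re>0): 2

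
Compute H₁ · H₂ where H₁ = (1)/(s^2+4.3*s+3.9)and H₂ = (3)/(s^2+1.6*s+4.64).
Series: H = H₁ · H₂ = (n₁·n₂)/(d₁·d₂).
Num: n₁·n₂ = 3. Den: d₁·d₂ = s^4 + 5.9*s^3 + 15.42*s^2 + 26.192*s + 18.096.
H(s) = (3)/(s^4 + 5.9*s^3 + 15.42*s^2 + 26.192*s + 18.096)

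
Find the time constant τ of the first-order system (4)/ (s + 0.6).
First-order system: τ = -1/pole. Pole = -0.6. τ = -1/(-0.6) = 1.667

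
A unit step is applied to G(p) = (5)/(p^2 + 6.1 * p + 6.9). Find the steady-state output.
FVT: lim_{t→∞} y(t) = lim_{p→0} p*Y(p) where Y(p) = G(p)/p.
= lim_{p→0} G(p) = G(0) = num(0)/den(0) = 5/6.9 = 0.7246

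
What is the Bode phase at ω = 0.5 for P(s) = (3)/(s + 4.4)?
Substitute s = j*0.5: P(j0.5) = 0.673126 - 0.0764916j.
∠P(j0.5) = atan2(Im, Re) = atan2(-0.0764916, 0.673126) = -6.48°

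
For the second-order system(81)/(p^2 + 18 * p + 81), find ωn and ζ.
Standard form: ωn²/(p²+2ζωn·p+ωn²).
const=81=ωn² → ωn=9, p coeff=18=2ζωn → ζ=1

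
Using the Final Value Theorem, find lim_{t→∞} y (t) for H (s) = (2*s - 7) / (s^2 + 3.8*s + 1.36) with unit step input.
FVT: lim_{t→∞} y(t) = lim_{s→0} s*Y(s) where Y(s) = H(s)/s.
= lim_{s→0} H(s) = H(0) = num(0)/den(0) = -7/1.36 = -5.147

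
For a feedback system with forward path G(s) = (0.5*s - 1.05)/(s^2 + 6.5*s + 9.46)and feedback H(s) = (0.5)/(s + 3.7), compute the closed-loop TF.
Closed-loop T = G/(1+GH).
Numerator: G_num * H_den = 0.5*s^2 + 0.8*s - 3.885.
Denominator: G_den * H_den + G_num * H_num = (s^3 + 10.2*s^2 + 33.51*s + 35.002) + (0.25*s - 0.525) = s^3 + 10.2*s^2 + 33.76*s + 34.477.
T(s) = (0.5*s^2 + 0.8*s - 3.885)/(s^3 + 10.2*s^2 + 33.76*s + 34.477)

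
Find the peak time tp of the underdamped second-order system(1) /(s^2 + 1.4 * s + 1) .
Standard form: ωn²/(s²+2ζωn·s+ωn²) → ωn = 1, ζ = 0.7.
ωd = ωn·√(1-ζ²) = 1·√(1-0.7²) = 0.7141.
tp = π/ωd = π/0.7141 = 4.399 s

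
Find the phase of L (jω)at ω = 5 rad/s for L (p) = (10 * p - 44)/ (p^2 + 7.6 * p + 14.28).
Substitute p = j*5: L(j5) = 1.52136 + 0.72871j.
∠L(j5) = atan2(Im, Re) = atan2(0.72871, 1.52136) = 25.59°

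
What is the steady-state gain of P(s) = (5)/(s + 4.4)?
DC gain = P(0) = num(0)/den(0) = 5/4.4 = 1.136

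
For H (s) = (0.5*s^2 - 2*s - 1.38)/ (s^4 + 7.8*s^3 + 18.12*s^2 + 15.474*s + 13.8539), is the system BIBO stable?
Denominator: s^4 + 7.8*s^3 + 18.12*s^2 + 15.474*s + 13.8539 = (s + 4.1)(s + 3.1)(s^2 + 0.6*s + 1.09). Poles: -0.3 + 1j, -0.3 - 1j, -3.1, -4.1. All Re(p)<0: Yes (stable)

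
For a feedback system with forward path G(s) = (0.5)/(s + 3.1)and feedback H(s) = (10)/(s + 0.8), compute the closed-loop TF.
Closed-loop T = G/(1+GH).
Numerator: G_num * H_den = 0.5*s + 0.4.
Denominator: G_den * H_den + G_num * H_num = (s^2 + 3.9*s + 2.48) + (5) = s^2 + 3.9*s + 7.48.
T(s) = (0.5*s + 0.4)/(s^2 + 3.9*s + 7.48)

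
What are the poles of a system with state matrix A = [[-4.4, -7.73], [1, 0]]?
Eigenvalues solve det(λI - A) = 0.
Characteristic polynomial: λ^2 + 4.4*λ + 7.73 = 0.
Roots: -2.2 + 1.7j, -2.2 - 1.7j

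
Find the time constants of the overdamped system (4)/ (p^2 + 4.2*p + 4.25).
Overdamped: real poles at -1.7, -2.5. τ = -1/pole → τ₁ = 0.5882, τ₂ = 0.4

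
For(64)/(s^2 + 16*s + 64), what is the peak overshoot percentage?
Standard form: ωn²/(s²+2ζωn·s+ωn²) → ωn = 8, ζ = 1.
ζ ≥ 1, so the response is non-oscillatory: peak overshoot = 0%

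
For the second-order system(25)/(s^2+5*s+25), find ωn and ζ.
Standard form: ωn²/(s²+2ζωn·s+ωn²).
const=25=ωn² → ωn=5, s coeff=5=2ζωn → ζ=0.5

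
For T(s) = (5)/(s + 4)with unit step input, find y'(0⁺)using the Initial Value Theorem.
IVT: y'(0⁺) = lim_{s→∞} s²·Y(s) = lim_{s→∞} s·T(s).
deg(num) = 0, deg(den) = 1, relative degree = 1, so s·T(s) → (leading num)/(leading den) = 5/1 = 5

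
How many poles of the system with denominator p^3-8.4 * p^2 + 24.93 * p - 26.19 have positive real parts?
p^3 - 8.4*p^2 + 24.93*p - 26.19 = (p - 3)(p^2 - 5.4*p + 8.73). Poles: 2.7 + 1.2j, 2.7 - 1.2j, 3. RHP poles (Re>0): 3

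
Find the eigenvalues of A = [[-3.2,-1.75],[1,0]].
Eigenvalues solve det(λI - A) = 0.
Characteristic polynomial: λ^2 + 3.2*λ + 1.75 = 0.
Factor: (λ + 2.5)(λ + 0.7) = 0.
Roots: -0.7, -2.5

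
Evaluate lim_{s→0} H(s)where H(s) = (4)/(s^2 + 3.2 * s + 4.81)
DC gain = H(0) = num(0)/den(0) = 4/4.81 = 0.8316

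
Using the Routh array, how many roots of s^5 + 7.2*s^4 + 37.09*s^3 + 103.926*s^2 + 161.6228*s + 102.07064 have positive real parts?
Routh array:
s^5: [1, 37.09, 161.6228]; s^4: [7.2, 103.926, 102.07064]; s^3: [22.6558, 147.446]; s^2: [57.0677, 102.07064]; s^1: [106.924]; s^0: [102.07064]
First column: [1, 7.2, 22.6558, 57.0677, 106.924, 102.07064]. Sign changes = RHP roots = 0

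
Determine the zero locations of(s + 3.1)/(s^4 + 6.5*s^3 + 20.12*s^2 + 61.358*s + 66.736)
Set numerator = 0: s + 3.1 = 0 → Zeros: -3.1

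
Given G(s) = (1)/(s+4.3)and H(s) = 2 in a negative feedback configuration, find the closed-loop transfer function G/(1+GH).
Closed-loop T = G/(1+GH).
Numerator: G_num * H_den = 1.
Denominator: G_den * H_den + G_num * H_num = (s + 4.3) + (2) = s + 6.3.
T(s) = (1)/(s + 6.3)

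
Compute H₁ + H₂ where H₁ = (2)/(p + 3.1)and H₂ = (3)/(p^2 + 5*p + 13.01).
Parallel: H = H₁ + H₂ = (n₁·d₂ + n₂·d₁)/(d₁·d₂).
n₁·d₂ = 2*p^2 + 10*p + 26.02. n₂·d₁ = 3*p + 9.3. Sum = 2*p^2 + 13*p + 35.32. d₁·d₂ = p^3 + 8.1*p^2 + 28.51*p + 40.331.
H(p) = (2*p^2 + 13*p + 35.32)/(p^3 + 8.1*p^2 + 28.51*p + 40.331)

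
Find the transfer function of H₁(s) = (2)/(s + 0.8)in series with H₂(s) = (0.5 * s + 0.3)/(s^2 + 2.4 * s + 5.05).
Series: H = H₁ · H₂ = (n₁·n₂)/(d₁·d₂).
Num: n₁·n₂ = s + 0.6. Den: d₁·d₂ = s^3 + 3.2*s^2 + 6.97*s + 4.04.
H(s) = (s + 0.6)/(s^3 + 3.2*s^2 + 6.97*s + 4.04)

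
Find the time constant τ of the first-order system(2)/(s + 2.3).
First-order system: τ = -1/pole. Pole = -2.3. τ = -1/(-2.3) = 0.4348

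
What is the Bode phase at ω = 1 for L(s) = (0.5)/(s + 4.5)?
Substitute s = j*1: L(j1) = 0.105882 - 0.0235294j.
∠L(j1) = atan2(Im, Re) = atan2(-0.0235294, 0.105882) = -12.53°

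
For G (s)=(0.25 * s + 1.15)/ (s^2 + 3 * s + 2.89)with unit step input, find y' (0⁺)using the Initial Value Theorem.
IVT: y'(0⁺) = lim_{s→∞} s²·Y(s) = lim_{s→∞} s·G(s).
deg(num) = 1, deg(den) = 2, relative degree = 1, so s·G(s) → (leading num)/(leading den) = 0.25/1 = 0.25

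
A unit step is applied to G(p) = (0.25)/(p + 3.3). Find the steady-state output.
FVT: lim_{t→∞} y(t) = lim_{p→0} p*Y(p) where Y(p) = G(p)/p.
= lim_{p→0} G(p) = G(0) = num(0)/den(0) = 0.25/3.3 = 0.07576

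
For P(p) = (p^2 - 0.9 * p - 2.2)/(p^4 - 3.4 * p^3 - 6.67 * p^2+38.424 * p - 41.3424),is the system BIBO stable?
Denominator: p^4 - 3.4*p^3 - 6.67*p^2 + 38.424*p - 41.3424 = (p - 2.7)(p + 3.3)(p^2 - 4*p + 4.64). Poles: -3.3, 2 + 0.8j, 2 - 0.8j, 2.7. All Re(p)<0: No (unstable)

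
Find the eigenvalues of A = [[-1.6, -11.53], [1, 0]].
Eigenvalues solve det(λI - A) = 0.
Characteristic polynomial: λ^2 + 1.6*λ + 11.53 = 0.
Roots: -0.8 + 3.3j, -0.8 - 3.3j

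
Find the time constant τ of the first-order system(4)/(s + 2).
First-order system: τ = -1/pole. Pole = -2. τ = -1/(-2) = 0.5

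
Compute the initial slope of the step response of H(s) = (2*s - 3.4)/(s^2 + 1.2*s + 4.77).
IVT: y'(0⁺) = lim_{s→∞} s²·Y(s) = lim_{s→∞} s·H(s).
deg(num) = 1, deg(den) = 2, relative degree = 1, so s·H(s) → (leading num)/(leading den) = 2/1 = 2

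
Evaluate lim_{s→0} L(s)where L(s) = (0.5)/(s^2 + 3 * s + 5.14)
DC gain = L(0) = num(0)/den(0) = 0.5/5.14 = 0.09728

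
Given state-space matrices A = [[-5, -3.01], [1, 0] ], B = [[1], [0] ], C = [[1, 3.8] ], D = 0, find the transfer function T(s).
T(s) = C(sI - A)⁻¹B + D.
Characteristic polynomial det(sI - A) = s^2 + 5*s + 3.01.
Numerator from C·adj(sI-A)·B + D·det(sI-A) = s + 3.8.
T(s) = (s + 3.8)/(s^2 + 5*s + 3.01)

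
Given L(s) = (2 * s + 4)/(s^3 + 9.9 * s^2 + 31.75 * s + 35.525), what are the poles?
Set denominator = 0: s^3 + 9.9*s^2 + 31.75*s + 35.525 = (s + 4.9)(s^2 + 5*s + 7.25) = 0 → Poles: -2.5 + 1j, -2.5 - 1j, -4.9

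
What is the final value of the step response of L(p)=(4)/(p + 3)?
FVT: lim_{t→∞} y(t) = lim_{p→0} p*Y(p) where Y(p) = L(p)/p.
= lim_{p→0} L(p) = L(0) = num(0)/den(0) = 4/3 = 1.333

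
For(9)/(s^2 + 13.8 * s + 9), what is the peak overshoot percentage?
Standard form: ωn²/(s²+2ζωn·s+ωn²) → ωn = 3, ζ = 2.3.
ζ ≥ 1, so the response is non-oscillatory: peak overshoot = 0%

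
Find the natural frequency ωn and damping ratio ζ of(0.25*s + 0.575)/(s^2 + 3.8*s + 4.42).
Underdamped: complex pole -1.9 + 0.9j. ωn = |pole| = 2.102, ζ = -Re(pole)/ωn = 0.9037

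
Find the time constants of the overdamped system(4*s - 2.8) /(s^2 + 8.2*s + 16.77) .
Overdamped: real poles at -3.9, -4.3. τ = -1/pole → τ₁ = 0.2564, τ₂ = 0.2326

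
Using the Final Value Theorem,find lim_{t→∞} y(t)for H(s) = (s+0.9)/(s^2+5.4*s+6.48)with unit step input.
FVT: lim_{t→∞} y(t) = lim_{s→0} s*Y(s) where Y(s) = H(s)/s.
= lim_{s→0} H(s) = H(0) = num(0)/den(0) = 0.9/6.48 = 0.1389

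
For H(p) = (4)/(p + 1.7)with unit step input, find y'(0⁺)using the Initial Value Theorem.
IVT: y'(0⁺) = lim_{p→∞} p²·Y(p) = lim_{p→∞} p·H(p).
deg(num) = 0, deg(den) = 1, relative degree = 1, so p·H(p) → (leading num)/(leading den) = 4/1 = 4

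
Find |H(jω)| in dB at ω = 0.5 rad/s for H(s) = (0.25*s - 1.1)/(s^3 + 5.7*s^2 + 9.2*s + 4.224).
Substitute s = j*0.5: H(j0.5) = -0.0904351 + 0.189245j.
|H(j0.5)| = sqrt(Re² + Im²) = 0.2097.
20*log₁₀(0.2097) = -13.57 dB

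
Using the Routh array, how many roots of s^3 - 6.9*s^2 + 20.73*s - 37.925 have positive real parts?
Routh array:
s^3: [1, 20.73]; s^2: [-6.9, -37.925]; s^1: [15.2336]; s^0: [-37.925]
First column: [1, -6.9, 15.2336, -37.925]. Sign changes = RHP roots = 3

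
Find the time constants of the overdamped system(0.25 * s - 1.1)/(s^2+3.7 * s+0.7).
Overdamped: real poles at -3.5, -0.2. τ = -1/pole → τ₁ = 0.2857, τ₂ = 5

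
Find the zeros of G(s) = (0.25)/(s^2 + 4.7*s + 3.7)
Numerator is a nonzero constant (0.25) → Zeros: none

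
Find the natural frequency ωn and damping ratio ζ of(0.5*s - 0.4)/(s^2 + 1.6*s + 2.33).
Underdamped: complex pole -0.8 + 1.3j. ωn = |pole| = 1.526, ζ = -Re(pole)/ωn = 0.5241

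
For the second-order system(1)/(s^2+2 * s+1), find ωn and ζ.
Standard form: ωn²/(s²+2ζωn·s+ωn²).
const=1=ωn² → ωn=1, s coeff=2=2ζωn → ζ=1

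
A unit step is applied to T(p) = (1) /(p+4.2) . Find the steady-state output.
FVT: lim_{t→∞} y(t) = lim_{p→0} p*Y(p) where Y(p) = T(p)/p.
= lim_{p→0} T(p) = T(0) = num(0)/den(0) = 1/4.2 = 0.2381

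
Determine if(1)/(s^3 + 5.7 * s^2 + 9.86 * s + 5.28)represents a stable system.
Denominator: s^3 + 5.7*s^2 + 9.86*s + 5.28 = (s + 3)(s + 1.6)(s + 1.1). Poles: -1.1, -1.6, -3. All Re(p)<0: Yes (stable)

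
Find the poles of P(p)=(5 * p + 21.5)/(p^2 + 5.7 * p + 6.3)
Set denominator = 0: p^2 + 5.7*p + 6.3 = (p + 4.2)(p + 1.5) = 0 → Poles: -1.5, -4.2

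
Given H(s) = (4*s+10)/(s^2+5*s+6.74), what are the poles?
Set denominator = 0: s^2 + 5*s + 6.74 = 0 → Poles: -2.5 + 0.7j, -2.5 - 0.7j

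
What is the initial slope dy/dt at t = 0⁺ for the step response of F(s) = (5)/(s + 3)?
IVT: y'(0⁺) = lim_{s→∞} s²·Y(s) = lim_{s→∞} s·F(s).
deg(num) = 0, deg(den) = 1, relative degree = 1, so s·F(s) → (leading num)/(leading den) = 5/1 = 5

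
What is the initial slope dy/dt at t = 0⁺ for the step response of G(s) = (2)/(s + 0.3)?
IVT: y'(0⁺) = lim_{s→∞} s²·Y(s) = lim_{s→∞} s·G(s).
deg(num) = 0, deg(den) = 1, relative degree = 1, so s·G(s) → (leading num)/(leading den) = 2/1 = 2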